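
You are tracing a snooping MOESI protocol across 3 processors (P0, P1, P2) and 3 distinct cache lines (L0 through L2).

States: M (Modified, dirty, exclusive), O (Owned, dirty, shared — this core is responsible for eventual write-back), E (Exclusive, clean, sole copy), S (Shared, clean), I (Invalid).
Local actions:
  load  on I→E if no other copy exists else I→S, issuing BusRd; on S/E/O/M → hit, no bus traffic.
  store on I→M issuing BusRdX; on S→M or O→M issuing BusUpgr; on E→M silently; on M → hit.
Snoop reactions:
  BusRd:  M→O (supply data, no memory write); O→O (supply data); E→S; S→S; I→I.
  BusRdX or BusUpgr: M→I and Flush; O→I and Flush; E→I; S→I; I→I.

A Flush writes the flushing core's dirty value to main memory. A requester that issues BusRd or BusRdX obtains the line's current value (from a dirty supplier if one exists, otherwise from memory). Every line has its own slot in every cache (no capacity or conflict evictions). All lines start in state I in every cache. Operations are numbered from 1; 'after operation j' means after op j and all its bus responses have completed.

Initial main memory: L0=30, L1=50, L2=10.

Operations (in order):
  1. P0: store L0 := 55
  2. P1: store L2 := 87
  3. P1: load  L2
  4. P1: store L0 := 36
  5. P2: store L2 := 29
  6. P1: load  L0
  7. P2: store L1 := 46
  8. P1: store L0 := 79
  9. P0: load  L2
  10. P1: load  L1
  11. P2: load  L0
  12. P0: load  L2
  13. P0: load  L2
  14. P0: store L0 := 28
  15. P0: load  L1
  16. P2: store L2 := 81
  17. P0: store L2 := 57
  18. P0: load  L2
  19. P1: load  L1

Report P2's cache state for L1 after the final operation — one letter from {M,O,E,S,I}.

1. P0: store L0 := 55  bus=[BusRdX]  L0: P0=M P1=I P2=I  mem[L0]=30
2. P1: store L2 := 87  bus=[BusRdX]  L2: P0=I P1=M P2=I  mem[L2]=10
3. P1: load  L2  bus=[-]  L2: P0=I P1=M P2=I  mem[L2]=10
4. P1: store L0 := 36  bus=[BusRdX,Flush]  L0: P0=I P1=M P2=I  mem[L0]=55
5. P2: store L2 := 29  bus=[BusRdX,Flush]  L2: P0=I P1=I P2=M  mem[L2]=87
6. P1: load  L0  bus=[-]  L0: P0=I P1=M P2=I  mem[L0]=55
7. P2: store L1 := 46  bus=[BusRdX]  L1: P0=I P1=I P2=M  mem[L1]=50
8. P1: store L0 := 79  bus=[-]  L0: P0=I P1=M P2=I  mem[L0]=55
9. P0: load  L2  bus=[BusRd]  L2: P0=S P1=I P2=O  mem[L2]=87
10. P1: load  L1  bus=[BusRd]  L1: P0=I P1=S P2=O  mem[L1]=50
11. P2: load  L0  bus=[BusRd]  L0: P0=I P1=O P2=S  mem[L0]=55
12. P0: load  L2  bus=[-]  L2: P0=S P1=I P2=O  mem[L2]=87
13. P0: load  L2  bus=[-]  L2: P0=S P1=I P2=O  mem[L2]=87
14. P0: store L0 := 28  bus=[BusRdX,Flush]  L0: P0=M P1=I P2=I  mem[L0]=79
15. P0: load  L1  bus=[BusRd]  L1: P0=S P1=S P2=O  mem[L1]=50
16. P2: store L2 := 81  bus=[BusUpgr]  L2: P0=I P1=I P2=M  mem[L2]=87
17. P0: store L2 := 57  bus=[BusRdX,Flush]  L2: P0=M P1=I P2=I  mem[L2]=81
18. P0: load  L2  bus=[-]  L2: P0=M P1=I P2=I  mem[L2]=81
19. P1: load  L1  bus=[-]  L1: P0=S P1=S P2=O  mem[L1]=50

state = O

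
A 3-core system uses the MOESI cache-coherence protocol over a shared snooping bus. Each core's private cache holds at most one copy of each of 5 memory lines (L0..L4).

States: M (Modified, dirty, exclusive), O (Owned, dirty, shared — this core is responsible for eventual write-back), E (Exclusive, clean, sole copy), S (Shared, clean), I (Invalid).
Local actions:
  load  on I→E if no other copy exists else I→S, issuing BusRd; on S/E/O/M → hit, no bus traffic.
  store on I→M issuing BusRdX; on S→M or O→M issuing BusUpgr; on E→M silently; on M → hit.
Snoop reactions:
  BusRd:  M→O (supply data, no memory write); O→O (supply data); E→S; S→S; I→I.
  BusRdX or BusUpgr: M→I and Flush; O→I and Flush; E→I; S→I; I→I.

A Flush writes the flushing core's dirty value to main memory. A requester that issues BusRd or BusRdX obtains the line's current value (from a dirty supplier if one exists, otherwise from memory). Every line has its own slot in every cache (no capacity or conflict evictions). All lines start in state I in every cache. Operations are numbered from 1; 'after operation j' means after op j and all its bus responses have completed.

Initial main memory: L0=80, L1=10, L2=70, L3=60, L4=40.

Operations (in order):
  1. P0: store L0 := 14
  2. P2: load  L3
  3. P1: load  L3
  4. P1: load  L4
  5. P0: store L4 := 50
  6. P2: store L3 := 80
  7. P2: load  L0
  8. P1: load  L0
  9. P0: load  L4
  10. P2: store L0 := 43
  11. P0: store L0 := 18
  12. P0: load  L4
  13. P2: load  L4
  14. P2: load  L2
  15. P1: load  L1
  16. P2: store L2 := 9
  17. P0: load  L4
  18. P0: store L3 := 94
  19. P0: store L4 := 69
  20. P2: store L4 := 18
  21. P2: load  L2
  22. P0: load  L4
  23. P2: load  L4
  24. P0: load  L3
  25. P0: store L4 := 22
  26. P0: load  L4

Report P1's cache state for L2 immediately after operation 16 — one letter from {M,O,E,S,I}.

step 1: P0: store L0 := 14  ⟶  MII  (L0)  txn=BusRdX  M[L0]=80
step 2: P2: load  L3  ⟶  IIE  (L3)  txn=BusRd  M[L3]=60
step 3: P1: load  L3  ⟶  ISS  (L3)  txn=BusRd  M[L3]=60
step 4: P1: load  L4  ⟶  IEI  (L4)  txn=BusRd  M[L4]=40
step 5: P0: store L4 := 50  ⟶  MII  (L4)  txn=BusRdX  M[L4]=40
step 6: P2: store L3 := 80  ⟶  IIM  (L3)  txn=BusUpgr  M[L3]=60
step 7: P2: load  L0  ⟶  OIS  (L0)  txn=BusRd  M[L0]=80
step 8: P1: load  L0  ⟶  OSS  (L0)  txn=BusRd  M[L0]=80
step 9: P0: load  L4  ⟶  MII  (L4)  txn=∅  M[L4]=40
step 10: P2: store L0 := 43  ⟶  IIM  (L0)  txn=BusUpgr+Flush  M[L0]=14
step 11: P0: store L0 := 18  ⟶  MII  (L0)  txn=BusRdX+Flush  M[L0]=43
step 12: P0: load  L4  ⟶  MII  (L4)  txn=∅  M[L4]=40
step 13: P2: load  L4  ⟶  OIS  (L4)  txn=BusRd  M[L4]=40
step 14: P2: load  L2  ⟶  IIE  (L2)  txn=BusRd  M[L2]=70
step 15: P1: load  L1  ⟶  IEI  (L1)  txn=BusRd  M[L1]=10
step 16: P2: store L2 := 9  ⟶  IIM  (L2)  txn=∅  M[L2]=70
step 17: P0: load  L4  ⟶  OIS  (L4)  txn=∅  M[L4]=40
step 18: P0: store L3 := 94  ⟶  MII  (L3)  txn=BusRdX+Flush  M[L3]=80
step 19: P0: store L4 := 69  ⟶  MII  (L4)  txn=BusUpgr  M[L4]=40
step 20: P2: store L4 := 18  ⟶  IIM  (L4)  txn=BusRdX+Flush  M[L4]=69
step 21: P2: load  L2  ⟶  IIM  (L2)  txn=∅  M[L2]=70
step 22: P0: load  L4  ⟶  SIO  (L4)  txn=BusRd  M[L4]=69
step 23: P2: load  L4  ⟶  SIO  (L4)  txn=∅  M[L4]=69
step 24: P0: load  L3  ⟶  MII  (L3)  txn=∅  M[L3]=80
step 25: P0: store L4 := 22  ⟶  MII  (L4)  txn=BusUpgr+Flush  M[L4]=18
step 26: P0: load  L4  ⟶  MII  (L4)  txn=∅  M[L4]=18

state = I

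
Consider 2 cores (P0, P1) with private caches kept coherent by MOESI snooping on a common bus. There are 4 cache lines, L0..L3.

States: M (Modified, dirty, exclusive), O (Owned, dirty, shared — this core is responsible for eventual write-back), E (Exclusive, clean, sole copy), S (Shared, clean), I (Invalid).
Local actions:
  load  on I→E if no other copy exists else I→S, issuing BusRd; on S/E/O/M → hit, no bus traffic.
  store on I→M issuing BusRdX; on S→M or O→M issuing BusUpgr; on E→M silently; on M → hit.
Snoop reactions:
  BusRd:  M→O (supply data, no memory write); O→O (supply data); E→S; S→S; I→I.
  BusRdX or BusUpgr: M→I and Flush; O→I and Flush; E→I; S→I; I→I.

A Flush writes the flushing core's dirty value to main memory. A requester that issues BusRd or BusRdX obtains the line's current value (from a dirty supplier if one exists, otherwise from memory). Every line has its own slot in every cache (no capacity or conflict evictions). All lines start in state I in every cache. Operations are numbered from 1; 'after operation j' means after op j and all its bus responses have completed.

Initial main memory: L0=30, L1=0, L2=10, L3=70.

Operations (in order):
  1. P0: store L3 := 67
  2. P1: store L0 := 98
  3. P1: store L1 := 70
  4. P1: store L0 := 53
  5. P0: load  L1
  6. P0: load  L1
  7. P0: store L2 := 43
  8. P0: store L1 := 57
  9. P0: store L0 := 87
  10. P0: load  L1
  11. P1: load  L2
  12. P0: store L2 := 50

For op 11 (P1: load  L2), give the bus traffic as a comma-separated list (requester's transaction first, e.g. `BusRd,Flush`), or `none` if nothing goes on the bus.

bus = BusRd

step 1: P0: store L3 := 67  ⟶  MI  (L3)  txn=BusRdX  M[L3]=70
step 2: P1: store L0 := 98  ⟶  IM  (L0)  txn=BusRdX  M[L0]=30
step 3: P1: store L1 := 70  ⟶  IM  (L1)  txn=BusRdX  M[L1]=0
step 4: P1: store L0 := 53  ⟶  IM  (L0)  txn=∅  M[L0]=30
step 5: P0: load  L1  ⟶  SO  (L1)  txn=BusRd  M[L1]=0
step 6: P0: load  L1  ⟶  SO  (L1)  txn=∅  M[L1]=0
step 7: P0: store L2 := 43  ⟶  MI  (L2)  txn=BusRdX  M[L2]=10
step 8: P0: store L1 := 57  ⟶  MI  (L1)  txn=BusUpgr+Flush  M[L1]=70
step 9: P0: store L0 := 87  ⟶  MI  (L0)  txn=BusRdX+Flush  M[L0]=53
step 10: P0: load  L1  ⟶  MI  (L1)  txn=∅  M[L1]=70
step 11: P1: load  L2  ⟶  OS  (L2)  txn=BusRd  M[L2]=10
step 12: P0: store L2 := 50  ⟶  MI  (L2)  txn=BusUpgr  M[L2]=10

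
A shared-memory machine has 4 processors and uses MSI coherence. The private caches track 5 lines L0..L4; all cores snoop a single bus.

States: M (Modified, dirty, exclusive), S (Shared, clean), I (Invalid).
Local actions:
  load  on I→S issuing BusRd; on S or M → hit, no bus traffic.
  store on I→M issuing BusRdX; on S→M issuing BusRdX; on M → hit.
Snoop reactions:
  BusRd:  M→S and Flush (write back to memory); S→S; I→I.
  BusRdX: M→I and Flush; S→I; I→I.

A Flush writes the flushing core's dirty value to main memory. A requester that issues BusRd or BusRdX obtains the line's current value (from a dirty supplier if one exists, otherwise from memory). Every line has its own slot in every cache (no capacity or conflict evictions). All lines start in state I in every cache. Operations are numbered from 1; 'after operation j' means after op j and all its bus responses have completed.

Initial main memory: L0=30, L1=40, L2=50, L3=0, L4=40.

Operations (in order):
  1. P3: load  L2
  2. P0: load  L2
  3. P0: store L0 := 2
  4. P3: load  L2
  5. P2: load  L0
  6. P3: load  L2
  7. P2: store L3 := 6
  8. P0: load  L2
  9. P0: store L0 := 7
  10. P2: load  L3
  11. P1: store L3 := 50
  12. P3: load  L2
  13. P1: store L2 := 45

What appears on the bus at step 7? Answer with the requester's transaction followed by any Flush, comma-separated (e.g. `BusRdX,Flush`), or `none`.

1. P3: load  L2  bus=[BusRd]  L2: P0=I P1=I P2=I P3=S  mem[L2]=50
2. P0: load  L2  bus=[BusRd]  L2: P0=S P1=I P2=I P3=S  mem[L2]=50
3. P0: store L0 := 2  bus=[BusRdX]  L0: P0=M P1=I P2=I P3=I  mem[L0]=30
4. P3: load  L2  bus=[-]  L2: P0=S P1=I P2=I P3=S  mem[L2]=50
5. P2: load  L0  bus=[BusRd,Flush]  L0: P0=S P1=I P2=S P3=I  mem[L0]=2
6. P3: load  L2  bus=[-]  L2: P0=S P1=I P2=I P3=S  mem[L2]=50
7. P2: store L3 := 6  bus=[BusRdX]  L3: P0=I P1=I P2=M P3=I  mem[L3]=0
8. P0: load  L2  bus=[-]  L2: P0=S P1=I P2=I P3=S  mem[L2]=50
9. P0: store L0 := 7  bus=[BusRdX]  L0: P0=M P1=I P2=I P3=I  mem[L0]=2
10. P2: load  L3  bus=[-]  L3: P0=I P1=I P2=M P3=I  mem[L3]=0
11. P1: store L3 := 50  bus=[BusRdX,Flush]  L3: P0=I P1=M P2=I P3=I  mem[L3]=6
12. P3: load  L2  bus=[-]  L2: P0=S P1=I P2=I P3=S  mem[L2]=50
13. P1: store L2 := 45  bus=[BusRdX]  L2: P0=I P1=M P2=I P3=I  mem[L2]=50

bus = BusRdX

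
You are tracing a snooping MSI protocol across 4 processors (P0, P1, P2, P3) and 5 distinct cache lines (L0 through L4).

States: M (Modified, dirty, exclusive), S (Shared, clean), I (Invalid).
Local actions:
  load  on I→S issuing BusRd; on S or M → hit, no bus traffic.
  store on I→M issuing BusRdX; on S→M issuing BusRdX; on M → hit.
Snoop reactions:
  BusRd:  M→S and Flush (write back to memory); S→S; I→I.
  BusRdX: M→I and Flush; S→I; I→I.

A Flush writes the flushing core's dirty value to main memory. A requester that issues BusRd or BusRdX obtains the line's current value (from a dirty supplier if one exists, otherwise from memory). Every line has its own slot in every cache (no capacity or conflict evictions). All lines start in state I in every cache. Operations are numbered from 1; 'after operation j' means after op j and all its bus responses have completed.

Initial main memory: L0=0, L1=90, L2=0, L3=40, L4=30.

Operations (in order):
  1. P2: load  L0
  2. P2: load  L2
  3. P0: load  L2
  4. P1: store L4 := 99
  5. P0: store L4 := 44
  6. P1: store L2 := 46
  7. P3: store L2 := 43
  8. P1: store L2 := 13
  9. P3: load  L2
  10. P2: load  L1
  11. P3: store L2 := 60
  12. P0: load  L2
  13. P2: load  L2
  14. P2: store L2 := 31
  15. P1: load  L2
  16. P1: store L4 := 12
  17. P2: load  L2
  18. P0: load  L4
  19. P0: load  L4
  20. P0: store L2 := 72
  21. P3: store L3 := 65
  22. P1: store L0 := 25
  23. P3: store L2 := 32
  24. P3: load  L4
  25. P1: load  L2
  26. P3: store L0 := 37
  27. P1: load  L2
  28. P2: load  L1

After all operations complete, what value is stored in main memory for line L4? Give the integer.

step 1: P2: load  L0  ⟶  IISI  (L0)  txn=BusRd  M[L0]=0
step 2: P2: load  L2  ⟶  IISI  (L2)  txn=BusRd  M[L2]=0
step 3: P0: load  L2  ⟶  SISI  (L2)  txn=BusRd  M[L2]=0
step 4: P1: store L4 := 99  ⟶  IMII  (L4)  txn=BusRdX  M[L4]=30
step 5: P0: store L4 := 44  ⟶  MIII  (L4)  txn=BusRdX+Flush  M[L4]=99
step 6: P1: store L2 := 46  ⟶  IMII  (L2)  txn=BusRdX  M[L2]=0
step 7: P3: store L2 := 43  ⟶  IIIM  (L2)  txn=BusRdX+Flush  M[L2]=46
step 8: P1: store L2 := 13  ⟶  IMII  (L2)  txn=BusRdX+Flush  M[L2]=43
step 9: P3: load  L2  ⟶  ISIS  (L2)  txn=BusRd+Flush  M[L2]=13
step 10: P2: load  L1  ⟶  IISI  (L1)  txn=BusRd  M[L1]=90
step 11: P3: store L2 := 60  ⟶  IIIM  (L2)  txn=BusRdX  M[L2]=13
step 12: P0: load  L2  ⟶  SIIS  (L2)  txn=BusRd+Flush  M[L2]=60
step 13: P2: load  L2  ⟶  SISS  (L2)  txn=BusRd  M[L2]=60
step 14: P2: store L2 := 31  ⟶  IIMI  (L2)  txn=BusRdX  M[L2]=60
step 15: P1: load  L2  ⟶  ISSI  (L2)  txn=BusRd+Flush  M[L2]=31
step 16: P1: store L4 := 12  ⟶  IMII  (L4)  txn=BusRdX+Flush  M[L4]=44
step 17: P2: load  L2  ⟶  ISSI  (L2)  txn=∅  M[L2]=31
step 18: P0: load  L4  ⟶  SSII  (L4)  txn=BusRd+Flush  M[L4]=12
step 19: P0: load  L4  ⟶  SSII  (L4)  txn=∅  M[L4]=12
step 20: P0: store L2 := 72  ⟶  MIII  (L2)  txn=BusRdX  M[L2]=31
step 21: P3: store L3 := 65  ⟶  IIIM  (L3)  txn=BusRdX  M[L3]=40
step 22: P1: store L0 := 25  ⟶  IMII  (L0)  txn=BusRdX  M[L0]=0
step 23: P3: store L2 := 32  ⟶  IIIM  (L2)  txn=BusRdX+Flush  M[L2]=72
step 24: P3: load  L4  ⟶  SSIS  (L4)  txn=BusRd  M[L4]=12
step 25: P1: load  L2  ⟶  ISIS  (L2)  txn=BusRd+Flush  M[L2]=32
step 26: P3: store L0 := 37  ⟶  IIIM  (L0)  txn=BusRdX+Flush  M[L0]=25
step 27: P1: load  L2  ⟶  ISIS  (L2)  txn=∅  M[L2]=32
step 28: P2: load  L1  ⟶  IISI  (L1)  txn=∅  M[L1]=90

memory[L4] = 12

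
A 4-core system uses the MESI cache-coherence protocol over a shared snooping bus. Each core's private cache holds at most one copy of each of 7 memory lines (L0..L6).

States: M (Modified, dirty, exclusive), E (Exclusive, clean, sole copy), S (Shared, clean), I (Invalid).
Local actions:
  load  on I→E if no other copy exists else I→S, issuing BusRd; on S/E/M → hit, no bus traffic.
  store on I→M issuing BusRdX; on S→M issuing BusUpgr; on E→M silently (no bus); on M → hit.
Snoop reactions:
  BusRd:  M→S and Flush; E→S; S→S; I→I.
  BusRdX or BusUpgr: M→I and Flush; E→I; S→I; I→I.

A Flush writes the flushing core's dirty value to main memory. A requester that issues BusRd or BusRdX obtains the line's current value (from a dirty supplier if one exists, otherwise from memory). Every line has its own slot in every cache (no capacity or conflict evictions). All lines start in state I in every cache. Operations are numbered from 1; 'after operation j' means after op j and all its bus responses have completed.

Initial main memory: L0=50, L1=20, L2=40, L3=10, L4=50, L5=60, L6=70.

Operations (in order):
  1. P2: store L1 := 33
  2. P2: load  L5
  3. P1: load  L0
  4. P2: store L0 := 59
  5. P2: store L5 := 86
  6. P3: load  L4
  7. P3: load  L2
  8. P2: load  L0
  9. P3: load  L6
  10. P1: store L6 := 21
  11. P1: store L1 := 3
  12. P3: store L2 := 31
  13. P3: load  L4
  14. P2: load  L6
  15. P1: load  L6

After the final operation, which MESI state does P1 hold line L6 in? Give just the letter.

step 1: P2: store L1 := 33  ⟶  IIMI  (L1)  txn=BusRdX  M[L1]=20
step 2: P2: load  L5  ⟶  IIEI  (L5)  txn=BusRd  M[L5]=60
step 3: P1: load  L0  ⟶  IEII  (L0)  txn=BusRd  M[L0]=50
step 4: P2: store L0 := 59  ⟶  IIMI  (L0)  txn=BusRdX  M[L0]=50
step 5: P2: store L5 := 86  ⟶  IIMI  (L5)  txn=∅  M[L5]=60
step 6: P3: load  L4  ⟶  IIIE  (L4)  txn=BusRd  M[L4]=50
step 7: P3: load  L2  ⟶  IIIE  (L2)  txn=BusRd  M[L2]=40
step 8: P2: load  L0  ⟶  IIMI  (L0)  txn=∅  M[L0]=50
step 9: P3: load  L6  ⟶  IIIE  (L6)  txn=BusRd  M[L6]=70
step 10: P1: store L6 := 21  ⟶  IMII  (L6)  txn=BusRdX  M[L6]=70
step 11: P1: store L1 := 3  ⟶  IMII  (L1)  txn=BusRdX+Flush  M[L1]=33
step 12: P3: store L2 := 31  ⟶  IIIM  (L2)  txn=∅  M[L2]=40
step 13: P3: load  L4  ⟶  IIIE  (L4)  txn=∅  M[L4]=50
step 14: P2: load  L6  ⟶  ISSI  (L6)  txn=BusRd+Flush  M[L6]=21
step 15: P1: load  L6  ⟶  ISSI  (L6)  txn=∅  M[L6]=21

state = S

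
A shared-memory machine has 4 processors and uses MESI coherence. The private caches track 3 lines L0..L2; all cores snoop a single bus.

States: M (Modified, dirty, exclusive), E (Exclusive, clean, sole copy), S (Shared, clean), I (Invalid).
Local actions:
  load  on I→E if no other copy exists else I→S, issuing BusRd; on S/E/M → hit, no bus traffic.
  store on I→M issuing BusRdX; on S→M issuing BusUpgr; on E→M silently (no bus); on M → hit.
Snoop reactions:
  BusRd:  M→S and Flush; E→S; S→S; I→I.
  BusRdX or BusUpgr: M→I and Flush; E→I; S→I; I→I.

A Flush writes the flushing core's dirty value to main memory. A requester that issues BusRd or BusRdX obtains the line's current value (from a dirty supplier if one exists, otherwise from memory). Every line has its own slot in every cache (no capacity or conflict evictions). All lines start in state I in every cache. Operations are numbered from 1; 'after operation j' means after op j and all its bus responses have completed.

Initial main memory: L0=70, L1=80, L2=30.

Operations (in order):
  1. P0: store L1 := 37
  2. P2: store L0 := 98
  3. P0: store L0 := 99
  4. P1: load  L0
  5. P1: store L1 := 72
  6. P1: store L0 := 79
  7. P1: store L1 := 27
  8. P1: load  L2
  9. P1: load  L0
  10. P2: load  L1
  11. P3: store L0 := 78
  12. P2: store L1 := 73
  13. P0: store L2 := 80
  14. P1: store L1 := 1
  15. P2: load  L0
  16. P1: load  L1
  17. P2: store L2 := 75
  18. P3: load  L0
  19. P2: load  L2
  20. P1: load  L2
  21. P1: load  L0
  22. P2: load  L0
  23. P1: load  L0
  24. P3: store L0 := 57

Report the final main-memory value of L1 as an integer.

memory[L1] = 73

  op1 P0: store L1 := 37 → M/I/I/I on L1; bus BusRdX; mem=80
  op2 P2: store L0 := 98 → I/I/M/I on L0; bus BusRdX; mem=70
  op3 P0: store L0 := 99 → M/I/I/I on L0; bus BusRdX Flush; mem=98
  op4 P1: load  L0 → S/S/I/I on L0; bus BusRd Flush; mem=99
  op5 P1: store L1 := 72 → I/M/I/I on L1; bus BusRdX Flush; mem=37
  op6 P1: store L0 := 79 → I/M/I/I on L0; bus BusUpgr; mem=99
  op7 P1: store L1 := 27 → I/M/I/I on L1; bus (none); mem=37
  op8 P1: load  L2 → I/E/I/I on L2; bus BusRd; mem=30
  op9 P1: load  L0 → I/M/I/I on L0; bus (none); mem=99
  op10 P2: load  L1 → I/S/S/I on L1; bus BusRd Flush; mem=27
  op11 P3: store L0 := 78 → I/I/I/M on L0; bus BusRdX Flush; mem=79
  op12 P2: store L1 := 73 → I/I/M/I on L1; bus BusUpgr; mem=27
  op13 P0: store L2 := 80 → M/I/I/I on L2; bus BusRdX; mem=30
  op14 P1: store L1 := 1 → I/M/I/I on L1; bus BusRdX Flush; mem=73
  op15 P2: load  L0 → I/I/S/S on L0; bus BusRd Flush; mem=78
  op16 P1: load  L1 → I/M/I/I on L1; bus (none); mem=73
  op17 P2: store L2 := 75 → I/I/M/I on L2; bus BusRdX Flush; mem=80
  op18 P3: load  L0 → I/I/S/S on L0; bus (none); mem=78
  op19 P2: load  L2 → I/I/M/I on L2; bus (none); mem=80
  op20 P1: load  L2 → I/S/S/I on L2; bus BusRd Flush; mem=75
  op21 P1: load  L0 → I/S/S/S on L0; bus BusRd; mem=78
  op22 P2: load  L0 → I/S/S/S on L0; bus (none); mem=78
  op23 P1: load  L0 → I/S/S/S on L0; bus (none); mem=78
  op24 P3: store L0 := 57 → I/I/I/M on L0; bus BusUpgr; mem=78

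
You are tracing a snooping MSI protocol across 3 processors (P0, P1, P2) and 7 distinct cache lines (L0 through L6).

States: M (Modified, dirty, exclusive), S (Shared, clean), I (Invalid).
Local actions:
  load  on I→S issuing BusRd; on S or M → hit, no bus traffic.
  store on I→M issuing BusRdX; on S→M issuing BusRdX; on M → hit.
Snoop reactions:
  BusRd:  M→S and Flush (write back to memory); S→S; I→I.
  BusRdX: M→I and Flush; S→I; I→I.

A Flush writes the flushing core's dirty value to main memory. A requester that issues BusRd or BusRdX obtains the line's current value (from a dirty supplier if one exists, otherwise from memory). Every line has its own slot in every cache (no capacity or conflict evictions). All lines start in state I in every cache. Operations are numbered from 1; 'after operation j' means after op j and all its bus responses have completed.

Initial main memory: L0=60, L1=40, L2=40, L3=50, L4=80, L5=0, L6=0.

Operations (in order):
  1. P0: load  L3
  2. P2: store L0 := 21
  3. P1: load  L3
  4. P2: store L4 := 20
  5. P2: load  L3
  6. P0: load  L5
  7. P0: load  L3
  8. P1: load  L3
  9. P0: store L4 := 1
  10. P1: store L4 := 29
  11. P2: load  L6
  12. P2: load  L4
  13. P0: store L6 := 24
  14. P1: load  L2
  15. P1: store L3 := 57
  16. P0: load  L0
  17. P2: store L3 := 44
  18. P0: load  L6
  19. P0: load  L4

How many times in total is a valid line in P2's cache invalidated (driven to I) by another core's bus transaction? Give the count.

  op1 P0: load  L3 → S/I/I on L3; bus BusRd; mem=50
  op2 P2: store L0 := 21 → I/I/M on L0; bus BusRdX; mem=60
  op3 P1: load  L3 → S/S/I on L3; bus BusRd; mem=50
  op4 P2: store L4 := 20 → I/I/M on L4; bus BusRdX; mem=80
  op5 P2: load  L3 → S/S/S on L3; bus BusRd; mem=50
  op6 P0: load  L5 → S/I/I on L5; bus BusRd; mem=0
  op7 P0: load  L3 → S/S/S on L3; bus (none); mem=50
  op8 P1: load  L3 → S/S/S on L3; bus (none); mem=50
  op9 P0: store L4 := 1 → M/I/I on L4; bus BusRdX Flush; mem=20
  op10 P1: store L4 := 29 → I/M/I on L4; bus BusRdX Flush; mem=1
  op11 P2: load  L6 → I/I/S on L6; bus BusRd; mem=0
  op12 P2: load  L4 → I/S/S on L4; bus BusRd Flush; mem=29
  op13 P0: store L6 := 24 → M/I/I on L6; bus BusRdX; mem=0
  op14 P1: load  L2 → I/S/I on L2; bus BusRd; mem=40
  op15 P1: store L3 := 57 → I/M/I on L3; bus BusRdX; mem=50
  op16 P0: load  L0 → S/I/S on L0; bus BusRd Flush; mem=21
  op17 P2: store L3 := 44 → I/I/M on L3; bus BusRdX Flush; mem=57
  op18 P0: load  L6 → M/I/I on L6; bus (none); mem=0
  op19 P0: load  L4 → S/S/S on L4; bus BusRd; mem=29

invalidations = 3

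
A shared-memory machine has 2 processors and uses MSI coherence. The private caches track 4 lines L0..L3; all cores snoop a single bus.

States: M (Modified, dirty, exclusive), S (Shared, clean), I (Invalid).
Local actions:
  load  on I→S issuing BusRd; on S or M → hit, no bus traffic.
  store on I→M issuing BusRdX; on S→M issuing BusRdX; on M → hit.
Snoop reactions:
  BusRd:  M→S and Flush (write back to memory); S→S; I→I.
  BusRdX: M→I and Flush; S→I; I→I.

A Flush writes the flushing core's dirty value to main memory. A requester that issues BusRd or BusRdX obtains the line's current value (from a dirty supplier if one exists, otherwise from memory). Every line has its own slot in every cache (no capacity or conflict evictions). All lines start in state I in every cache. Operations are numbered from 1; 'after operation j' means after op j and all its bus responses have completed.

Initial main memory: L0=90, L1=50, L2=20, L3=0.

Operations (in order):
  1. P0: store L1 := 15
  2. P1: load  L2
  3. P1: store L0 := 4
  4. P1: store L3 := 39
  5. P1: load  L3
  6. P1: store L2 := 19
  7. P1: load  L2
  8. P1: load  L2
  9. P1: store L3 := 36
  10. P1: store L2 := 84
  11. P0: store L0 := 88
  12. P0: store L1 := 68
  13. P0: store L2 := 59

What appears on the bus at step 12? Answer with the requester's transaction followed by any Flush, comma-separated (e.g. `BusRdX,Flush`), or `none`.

bus = none

  op1 P0: store L1 := 15 → M/I on L1; bus BusRdX; mem=50
  op2 P1: load  L2 → I/S on L2; bus BusRd; mem=20
  op3 P1: store L0 := 4 → I/M on L0; bus BusRdX; mem=90
  op4 P1: store L3 := 39 → I/M on L3; bus BusRdX; mem=0
  op5 P1: load  L3 → I/M on L3; bus (none); mem=0
  op6 P1: store L2 := 19 → I/M on L2; bus BusRdX; mem=20
  op7 P1: load  L2 → I/M on L2; bus (none); mem=20
  op8 P1: load  L2 → I/M on L2; bus (none); mem=20
  op9 P1: store L3 := 36 → I/M on L3; bus (none); mem=0
  op10 P1: store L2 := 84 → I/M on L2; bus (none); mem=20
  op11 P0: store L0 := 88 → M/I on L0; bus BusRdX Flush; mem=4
  op12 P0: store L1 := 68 → M/I on L1; bus (none); mem=50
  op13 P0: store L2 := 59 → M/I on L2; bus BusRdX Flush; mem=84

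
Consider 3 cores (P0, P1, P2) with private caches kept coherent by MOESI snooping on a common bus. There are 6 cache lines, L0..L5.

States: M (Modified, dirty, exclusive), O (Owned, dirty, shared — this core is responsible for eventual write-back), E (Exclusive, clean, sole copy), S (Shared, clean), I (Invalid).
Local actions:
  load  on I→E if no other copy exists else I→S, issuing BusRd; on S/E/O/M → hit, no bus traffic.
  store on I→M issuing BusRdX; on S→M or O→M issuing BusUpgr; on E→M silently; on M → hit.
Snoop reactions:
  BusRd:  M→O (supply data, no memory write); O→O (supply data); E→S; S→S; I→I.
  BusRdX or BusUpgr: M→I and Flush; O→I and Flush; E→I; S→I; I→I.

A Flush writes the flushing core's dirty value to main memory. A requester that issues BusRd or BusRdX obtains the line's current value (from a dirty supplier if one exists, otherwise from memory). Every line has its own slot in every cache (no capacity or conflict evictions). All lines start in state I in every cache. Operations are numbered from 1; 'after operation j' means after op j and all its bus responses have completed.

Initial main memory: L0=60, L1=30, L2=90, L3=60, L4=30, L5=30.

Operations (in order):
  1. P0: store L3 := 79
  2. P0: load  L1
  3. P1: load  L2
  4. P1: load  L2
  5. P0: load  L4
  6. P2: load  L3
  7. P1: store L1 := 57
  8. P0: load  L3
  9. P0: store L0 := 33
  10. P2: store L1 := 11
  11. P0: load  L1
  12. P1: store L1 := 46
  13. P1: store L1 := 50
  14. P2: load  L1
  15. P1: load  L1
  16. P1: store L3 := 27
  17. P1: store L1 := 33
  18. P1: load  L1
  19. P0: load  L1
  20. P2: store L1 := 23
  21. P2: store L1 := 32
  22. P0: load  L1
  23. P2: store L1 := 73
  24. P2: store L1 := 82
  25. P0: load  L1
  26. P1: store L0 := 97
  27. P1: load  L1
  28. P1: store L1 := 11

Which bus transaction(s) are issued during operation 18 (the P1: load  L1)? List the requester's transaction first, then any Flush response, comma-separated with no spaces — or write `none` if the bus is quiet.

[1] P0: store L3 := 79 | P0:M(79), P1:I, P2:I | bus: BusRdX
[2] P0: load  L1 | P0:E(30), P1:I, P2:I | bus: BusRd
[3] P1: load  L2 | P0:I, P1:E(90), P2:I | bus: BusRd
[4] P1: load  L2 | P0:I, P1:E(90), P2:I | bus: none
[5] P0: load  L4 | P0:E(30), P1:I, P2:I | bus: BusRd
[6] P2: load  L3 | P0:O(79), P1:I, P2:S(79) | bus: BusRd
[7] P1: store L1 := 57 | P0:I, P1:M(57), P2:I | bus: BusRdX
[8] P0: load  L3 | P0:O(79), P1:I, P2:S(79) | bus: none
[9] P0: store L0 := 33 | P0:M(33), P1:I, P2:I | bus: BusRdX
[10] P2: store L1 := 11 | P0:I, P1:I, P2:M(11) | bus: BusRdX,Flush
[11] P0: load  L1 | P0:S(11), P1:I, P2:O(11) | bus: BusRd
[12] P1: store L1 := 46 | P0:I, P1:M(46), P2:I | bus: BusRdX,Flush
[13] P1: store L1 := 50 | P0:I, P1:M(50), P2:I | bus: none
[14] P2: load  L1 | P0:I, P1:O(50), P2:S(50) | bus: BusRd
[15] P1: load  L1 | P0:I, P1:O(50), P2:S(50) | bus: none
[16] P1: store L3 := 27 | P0:I, P1:M(27), P2:I | bus: BusRdX,Flush
[17] P1: store L1 := 33 | P0:I, P1:M(33), P2:I | bus: BusUpgr
[18] P1: load  L1 | P0:I, P1:M(33), P2:I | bus: none
[19] P0: load  L1 | P0:S(33), P1:O(33), P2:I | bus: BusRd
[20] P2: store L1 := 23 | P0:I, P1:I, P2:M(23) | bus: BusRdX,Flush
[21] P2: store L1 := 32 | P0:I, P1:I, P2:M(32) | bus: none
[22] P0: load  L1 | P0:S(32), P1:I, P2:O(32) | bus: BusRd
[23] P2: store L1 := 73 | P0:I, P1:I, P2:M(73) | bus: BusUpgr
[24] P2: store L1 := 82 | P0:I, P1:I, P2:M(82) | bus: none
[25] P0: load  L1 | P0:S(82), P1:I, P2:O(82) | bus: BusRd
[26] P1: store L0 := 97 | P0:I, P1:M(97), P2:I | bus: BusRdX,Flush
[27] P1: load  L1 | P0:S(82), P1:S(82), P2:O(82) | bus: BusRd
[28] P1: store L1 := 11 | P0:I, P1:M(11), P2:I | bus: BusUpgr,Flush

bus = none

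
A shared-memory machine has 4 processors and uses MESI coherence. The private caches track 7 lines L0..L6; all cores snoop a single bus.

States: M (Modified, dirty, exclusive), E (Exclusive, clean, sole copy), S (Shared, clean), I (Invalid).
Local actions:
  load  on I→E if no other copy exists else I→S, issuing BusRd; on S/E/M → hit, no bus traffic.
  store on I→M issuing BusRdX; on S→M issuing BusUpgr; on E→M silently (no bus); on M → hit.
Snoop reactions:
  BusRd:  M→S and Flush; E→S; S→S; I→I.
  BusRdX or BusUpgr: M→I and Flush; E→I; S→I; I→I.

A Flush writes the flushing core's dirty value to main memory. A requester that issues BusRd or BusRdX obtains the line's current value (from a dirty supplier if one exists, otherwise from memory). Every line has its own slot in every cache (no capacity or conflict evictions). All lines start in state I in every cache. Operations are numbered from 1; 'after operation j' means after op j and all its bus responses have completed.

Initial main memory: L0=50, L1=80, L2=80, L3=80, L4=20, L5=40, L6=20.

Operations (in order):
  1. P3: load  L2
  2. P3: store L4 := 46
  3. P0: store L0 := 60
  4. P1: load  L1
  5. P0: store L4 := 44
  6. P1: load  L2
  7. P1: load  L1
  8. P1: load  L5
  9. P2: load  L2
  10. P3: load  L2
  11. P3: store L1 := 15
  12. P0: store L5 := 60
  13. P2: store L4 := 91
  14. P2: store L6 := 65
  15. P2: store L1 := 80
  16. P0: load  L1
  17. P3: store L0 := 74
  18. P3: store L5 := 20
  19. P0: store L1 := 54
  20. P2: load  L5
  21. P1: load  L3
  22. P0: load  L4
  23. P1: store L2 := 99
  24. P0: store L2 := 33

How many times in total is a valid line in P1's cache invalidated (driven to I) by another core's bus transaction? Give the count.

[1] P3: load  L2 | P0:I, P1:I, P2:I, P3:E(80) | bus: BusRd
[2] P3: store L4 := 46 | P0:I, P1:I, P2:I, P3:M(46) | bus: BusRdX
[3] P0: store L0 := 60 | P0:M(60), P1:I, P2:I, P3:I | bus: BusRdX
[4] P1: load  L1 | P0:I, P1:E(80), P2:I, P3:I | bus: BusRd
[5] P0: store L4 := 44 | P0:M(44), P1:I, P2:I, P3:I | bus: BusRdX,Flush
[6] P1: load  L2 | P0:I, P1:S(80), P2:I, P3:S(80) | bus: BusRd
[7] P1: load  L1 | P0:I, P1:E(80), P2:I, P3:I | bus: none
[8] P1: load  L5 | P0:I, P1:E(40), P2:I, P3:I | bus: BusRd
[9] P2: load  L2 | P0:I, P1:S(80), P2:S(80), P3:S(80) | bus: BusRd
[10] P3: load  L2 | P0:I, P1:S(80), P2:S(80), P3:S(80) | bus: none
[11] P3: store L1 := 15 | P0:I, P1:I, P2:I, P3:M(15) | bus: BusRdX
[12] P0: store L5 := 60 | P0:M(60), P1:I, P2:I, P3:I | bus: BusRdX
[13] P2: store L4 := 91 | P0:I, P1:I, P2:M(91), P3:I | bus: BusRdX,Flush
[14] P2: store L6 := 65 | P0:I, P1:I, P2:M(65), P3:I | bus: BusRdX
[15] P2: store L1 := 80 | P0:I, P1:I, P2:M(80), P3:I | bus: BusRdX,Flush
[16] P0: load  L1 | P0:S(80), P1:I, P2:S(80), P3:I | bus: BusRd,Flush
[17] P3: store L0 := 74 | P0:I, P1:I, P2:I, P3:M(74) | bus: BusRdX,Flush
[18] P3: store L5 := 20 | P0:I, P1:I, P2:I, P3:M(20) | bus: BusRdX,Flush
[19] P0: store L1 := 54 | P0:M(54), P1:I, P2:I, P3:I | bus: BusUpgr
[20] P2: load  L5 | P0:I, P1:I, P2:S(20), P3:S(20) | bus: BusRd,Flush
[21] P1: load  L3 | P0:I, P1:E(80), P2:I, P3:I | bus: BusRd
[22] P0: load  L4 | P0:S(91), P1:I, P2:S(91), P3:I | bus: BusRd,Flush
[23] P1: store L2 := 99 | P0:I, P1:M(99), P2:I, P3:I | bus: BusUpgr
[24] P0: store L2 := 33 | P0:M(33), P1:I, P2:I, P3:I | bus: BusRdX,Flush

invalidations = 3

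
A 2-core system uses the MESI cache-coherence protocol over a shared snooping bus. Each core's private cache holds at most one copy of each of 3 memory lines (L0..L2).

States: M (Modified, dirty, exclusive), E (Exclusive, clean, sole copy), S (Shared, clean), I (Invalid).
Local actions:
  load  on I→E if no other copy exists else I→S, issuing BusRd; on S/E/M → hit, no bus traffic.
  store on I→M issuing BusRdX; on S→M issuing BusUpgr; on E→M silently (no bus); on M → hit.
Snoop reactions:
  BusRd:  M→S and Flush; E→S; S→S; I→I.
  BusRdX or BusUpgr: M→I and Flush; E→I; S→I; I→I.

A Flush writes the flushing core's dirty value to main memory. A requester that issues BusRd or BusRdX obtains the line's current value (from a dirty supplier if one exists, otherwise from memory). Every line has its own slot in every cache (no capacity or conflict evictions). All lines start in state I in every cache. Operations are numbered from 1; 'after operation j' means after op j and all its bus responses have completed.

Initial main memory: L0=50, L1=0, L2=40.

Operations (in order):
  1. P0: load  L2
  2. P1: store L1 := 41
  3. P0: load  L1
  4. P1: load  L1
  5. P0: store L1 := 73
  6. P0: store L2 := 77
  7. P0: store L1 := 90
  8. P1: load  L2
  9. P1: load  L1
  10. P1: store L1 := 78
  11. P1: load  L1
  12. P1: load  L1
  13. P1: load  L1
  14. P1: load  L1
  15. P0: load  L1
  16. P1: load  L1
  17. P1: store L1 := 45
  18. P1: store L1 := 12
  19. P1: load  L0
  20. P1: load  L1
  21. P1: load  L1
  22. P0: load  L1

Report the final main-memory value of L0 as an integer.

memory[L0] = 50

[1] P0: load  L2 | P0:E(40), P1:I | bus: BusRd
[2] P1: store L1 := 41 | P0:I, P1:M(41) | bus: BusRdX
[3] P0: load  L1 | P0:S(41), P1:S(41) | bus: BusRd,Flush
[4] P1: load  L1 | P0:S(41), P1:S(41) | bus: none
[5] P0: store L1 := 73 | P0:M(73), P1:I | bus: BusUpgr
[6] P0: store L2 := 77 | P0:M(77), P1:I | bus: none
[7] P0: store L1 := 90 | P0:M(90), P1:I | bus: none
[8] P1: load  L2 | P0:S(77), P1:S(77) | bus: BusRd,Flush
[9] P1: load  L1 | P0:S(90), P1:S(90) | bus: BusRd,Flush
[10] P1: store L1 := 78 | P0:I, P1:M(78) | bus: BusUpgr
[11] P1: load  L1 | P0:I, P1:M(78) | bus: none
[12] P1: load  L1 | P0:I, P1:M(78) | bus: none
[13] P1: load  L1 | P0:I, P1:M(78) | bus: none
[14] P1: load  L1 | P0:I, P1:M(78) | bus: none
[15] P0: load  L1 | P0:S(78), P1:S(78) | bus: BusRd,Flush
[16] P1: load  L1 | P0:S(78), P1:S(78) | bus: none
[17] P1: store L1 := 45 | P0:I, P1:M(45) | bus: BusUpgr
[18] P1: store L1 := 12 | P0:I, P1:M(12) | bus: none
[19] P1: load  L0 | P0:I, P1:E(50) | bus: BusRd
[20] P1: load  L1 | P0:I, P1:M(12) | bus: none
[21] P1: load  L1 | P0:I, P1:M(12) | bus: none
[22] P0: load  L1 | P0:S(12), P1:S(12) | bus: BusRd,Flush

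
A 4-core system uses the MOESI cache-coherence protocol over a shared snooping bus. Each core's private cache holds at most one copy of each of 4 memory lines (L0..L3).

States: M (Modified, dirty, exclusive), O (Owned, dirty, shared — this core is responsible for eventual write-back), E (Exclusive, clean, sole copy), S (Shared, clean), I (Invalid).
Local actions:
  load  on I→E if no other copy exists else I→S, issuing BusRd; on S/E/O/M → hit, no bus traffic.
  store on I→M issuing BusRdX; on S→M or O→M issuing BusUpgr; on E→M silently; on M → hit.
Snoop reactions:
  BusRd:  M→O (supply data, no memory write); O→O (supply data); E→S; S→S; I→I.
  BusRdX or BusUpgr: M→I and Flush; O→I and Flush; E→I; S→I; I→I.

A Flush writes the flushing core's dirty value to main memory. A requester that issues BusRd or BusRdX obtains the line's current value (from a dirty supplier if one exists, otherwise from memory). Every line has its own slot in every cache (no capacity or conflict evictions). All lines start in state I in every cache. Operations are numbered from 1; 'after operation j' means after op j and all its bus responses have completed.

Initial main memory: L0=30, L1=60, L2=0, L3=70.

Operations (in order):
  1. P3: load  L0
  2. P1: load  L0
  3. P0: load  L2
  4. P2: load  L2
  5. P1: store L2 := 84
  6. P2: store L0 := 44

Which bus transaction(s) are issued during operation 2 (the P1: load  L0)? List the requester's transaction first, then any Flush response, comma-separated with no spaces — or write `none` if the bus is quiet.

  op1 P3: load  L0 → I/I/I/E on L0; bus BusRd; mem=30
  op2 P1: load  L0 → I/S/I/S on L0; bus BusRd; mem=30
  op3 P0: load  L2 → E/I/I/I on L2; bus BusRd; mem=0
  op4 P2: load  L2 → S/I/S/I on L2; bus BusRd; mem=0
  op5 P1: store L2 := 84 → I/M/I/I on L2; bus BusRdX; mem=0
  op6 P2: store L0 := 44 → I/I/M/I on L0; bus BusRdX; mem=30

bus = BusRd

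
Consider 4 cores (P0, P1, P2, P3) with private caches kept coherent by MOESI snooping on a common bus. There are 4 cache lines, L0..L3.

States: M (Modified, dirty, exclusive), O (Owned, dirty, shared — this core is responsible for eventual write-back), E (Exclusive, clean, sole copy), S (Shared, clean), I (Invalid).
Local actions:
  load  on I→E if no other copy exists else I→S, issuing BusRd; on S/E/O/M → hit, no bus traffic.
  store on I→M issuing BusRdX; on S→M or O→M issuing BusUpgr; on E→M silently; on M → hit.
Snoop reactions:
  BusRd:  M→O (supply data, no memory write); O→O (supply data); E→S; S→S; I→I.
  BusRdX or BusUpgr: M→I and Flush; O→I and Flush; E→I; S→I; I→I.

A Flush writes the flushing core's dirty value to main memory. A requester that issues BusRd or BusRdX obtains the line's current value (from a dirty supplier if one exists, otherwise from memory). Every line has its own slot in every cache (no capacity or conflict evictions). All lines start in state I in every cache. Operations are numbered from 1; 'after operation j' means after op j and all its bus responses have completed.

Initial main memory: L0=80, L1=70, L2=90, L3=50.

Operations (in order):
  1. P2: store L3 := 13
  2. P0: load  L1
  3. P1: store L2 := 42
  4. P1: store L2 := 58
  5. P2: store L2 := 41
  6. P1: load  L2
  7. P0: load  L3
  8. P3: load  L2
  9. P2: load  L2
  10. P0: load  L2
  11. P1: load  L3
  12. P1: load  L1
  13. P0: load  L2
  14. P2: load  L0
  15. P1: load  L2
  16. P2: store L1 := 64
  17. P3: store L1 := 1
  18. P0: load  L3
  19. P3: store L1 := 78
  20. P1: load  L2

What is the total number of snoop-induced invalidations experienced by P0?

step 1: P2: store L3 := 13  ⟶  IIMI  (L3)  txn=BusRdX  M[L3]=50
step 2: P0: load  L1  ⟶  EIII  (L1)  txn=BusRd  M[L1]=70
step 3: P1: store L2 := 42  ⟶  IMII  (L2)  txn=BusRdX  M[L2]=90
step 4: P1: store L2 := 58  ⟶  IMII  (L2)  txn=∅  M[L2]=90
step 5: P2: store L2 := 41  ⟶  IIMI  (L2)  txn=BusRdX+Flush  M[L2]=58
step 6: P1: load  L2  ⟶  ISOI  (L2)  txn=BusRd  M[L2]=58
step 7: P0: load  L3  ⟶  SIOI  (L3)  txn=BusRd  M[L3]=50
step 8: P3: load  L2  ⟶  ISOS  (L2)  txn=BusRd  M[L2]=58
step 9: P2: load  L2  ⟶  ISOS  (L2)  txn=∅  M[L2]=58
step 10: P0: load  L2  ⟶  SSOS  (L2)  txn=BusRd  M[L2]=58
step 11: P1: load  L3  ⟶  SSOI  (L3)  txn=BusRd  M[L3]=50
step 12: P1: load  L1  ⟶  SSII  (L1)  txn=BusRd  M[L1]=70
step 13: P0: load  L2  ⟶  SSOS  (L2)  txn=∅  M[L2]=58
step 14: P2: load  L0  ⟶  IIEI  (L0)  txn=BusRd  M[L0]=80
step 15: P1: load  L2  ⟶  SSOS  (L2)  txn=∅  M[L2]=58
step 16: P2: store L1 := 64  ⟶  IIMI  (L1)  txn=BusRdX  M[L1]=70
step 17: P3: store L1 := 1  ⟶  IIIM  (L1)  txn=BusRdX+Flush  M[L1]=64
step 18: P0: load  L3  ⟶  SSOI  (L3)  txn=∅  M[L3]=50
step 19: P3: store L1 := 78  ⟶  IIIM  (L1)  txn=∅  M[L1]=64
step 20: P1: load  L2  ⟶  SSOS  (L2)  txn=∅  M[L2]=58

invalidations = 1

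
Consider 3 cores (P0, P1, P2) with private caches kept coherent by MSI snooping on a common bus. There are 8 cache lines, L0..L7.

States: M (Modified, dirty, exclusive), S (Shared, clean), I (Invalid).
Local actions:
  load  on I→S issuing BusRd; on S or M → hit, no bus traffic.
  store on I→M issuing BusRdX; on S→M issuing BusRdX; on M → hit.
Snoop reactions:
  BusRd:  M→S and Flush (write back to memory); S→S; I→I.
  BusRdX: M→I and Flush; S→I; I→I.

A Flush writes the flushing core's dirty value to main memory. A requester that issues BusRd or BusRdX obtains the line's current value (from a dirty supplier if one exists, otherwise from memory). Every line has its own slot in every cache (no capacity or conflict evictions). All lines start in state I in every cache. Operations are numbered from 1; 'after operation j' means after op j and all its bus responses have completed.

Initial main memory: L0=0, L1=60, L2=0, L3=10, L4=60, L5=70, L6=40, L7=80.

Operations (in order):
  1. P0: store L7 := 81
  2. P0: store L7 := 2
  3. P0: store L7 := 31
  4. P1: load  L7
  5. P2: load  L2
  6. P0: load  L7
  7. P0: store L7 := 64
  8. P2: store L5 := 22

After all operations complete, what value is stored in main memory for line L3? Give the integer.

[1] P0: store L7 := 81 | P0:M(81), P1:I, P2:I | bus: BusRdX
[2] P0: store L7 := 2 | P0:M(2), P1:I, P2:I | bus: none
[3] P0: store L7 := 31 | P0:M(31), P1:I, P2:I | bus: none
[4] P1: load  L7 | P0:S(31), P1:S(31), P2:I | bus: BusRd,Flush
[5] P2: load  L2 | P0:I, P1:I, P2:S(0) | bus: BusRd
[6] P0: load  L7 | P0:S(31), P1:S(31), P2:I | bus: none
[7] P0: store L7 := 64 | P0:M(64), P1:I, P2:I | bus: BusRdX
[8] P2: store L5 := 22 | P0:I, P1:I, P2:M(22) | bus: BusRdX

memory[L3] = 10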